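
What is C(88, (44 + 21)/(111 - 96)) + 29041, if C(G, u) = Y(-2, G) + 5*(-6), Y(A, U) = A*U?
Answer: 28835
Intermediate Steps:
C(G, u) = -30 - 2*G (C(G, u) = -2*G + 5*(-6) = -2*G - 30 = -30 - 2*G)
C(88, (44 + 21)/(111 - 96)) + 29041 = (-30 - 2*88) + 29041 = (-30 - 176) + 29041 = -206 + 29041 = 28835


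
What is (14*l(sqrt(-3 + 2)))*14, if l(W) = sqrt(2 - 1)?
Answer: 196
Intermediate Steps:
l(W) = 1 (l(W) = sqrt(1) = 1)
(14*l(sqrt(-3 + 2)))*14 = (14*1)*14 = 14*14 = 196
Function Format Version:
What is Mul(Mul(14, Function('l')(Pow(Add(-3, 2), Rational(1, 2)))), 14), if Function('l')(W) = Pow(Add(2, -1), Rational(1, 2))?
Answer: 196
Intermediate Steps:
Function('l')(W) = 1 (Function('l')(W) = Pow(1, Rational(1, 2)) = 1)
Mul(Mul(14, Function('l')(Pow(Add(-3, 2), Rational(1, 2)))), 14) = Mul(Mul(14, 1), 14) = Mul(14, 14) = 196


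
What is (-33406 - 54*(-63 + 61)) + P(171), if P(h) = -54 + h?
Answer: -33181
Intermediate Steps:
(-33406 - 54*(-63 + 61)) + P(171) = (-33406 - 54*(-63 + 61)) + (-54 + 171) = (-33406 - 54*(-2)) + 117 = (-33406 + 108) + 117 = -33298 + 117 = -33181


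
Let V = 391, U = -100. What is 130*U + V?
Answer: -12609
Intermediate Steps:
130*U + V = 130*(-100) + 391 = -13000 + 391 = -12609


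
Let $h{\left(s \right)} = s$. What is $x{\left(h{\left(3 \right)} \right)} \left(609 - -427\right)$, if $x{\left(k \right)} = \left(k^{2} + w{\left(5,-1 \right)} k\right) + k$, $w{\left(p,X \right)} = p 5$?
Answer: $90132$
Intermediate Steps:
$w{\left(p,X \right)} = 5 p$
$x{\left(k \right)} = k^{2} + 26 k$ ($x{\left(k \right)} = \left(k^{2} + 5 \cdot 5 k\right) + k = \left(k^{2} + 25 k\right) + k = k^{2} + 26 k$)
$x{\left(h{\left(3 \right)} \right)} \left(609 - -427\right) = 3 \left(26 + 3\right) \left(609 - -427\right) = 3 \cdot 29 \left(609 + 427\right) = 87 \cdot 1036 = 90132$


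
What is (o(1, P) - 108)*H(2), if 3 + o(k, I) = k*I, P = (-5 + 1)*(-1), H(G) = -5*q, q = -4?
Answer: -2140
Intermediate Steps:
H(G) = 20 (H(G) = -5*(-4) = 20)
P = 4 (P = -4*(-1) = 4)
o(k, I) = -3 + I*k (o(k, I) = -3 + k*I = -3 + I*k)
(o(1, P) - 108)*H(2) = ((-3 + 4*1) - 108)*20 = ((-3 + 4) - 108)*20 = (1 - 108)*20 = -107*20 = -2140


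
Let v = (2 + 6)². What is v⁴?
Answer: 16777216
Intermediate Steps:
v = 64 (v = 8² = 64)
v⁴ = 64⁴ = 16777216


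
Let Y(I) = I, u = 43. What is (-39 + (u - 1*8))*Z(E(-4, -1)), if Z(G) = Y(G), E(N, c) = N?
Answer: 16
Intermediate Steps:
Z(G) = G
(-39 + (u - 1*8))*Z(E(-4, -1)) = (-39 + (43 - 1*8))*(-4) = (-39 + (43 - 8))*(-4) = (-39 + 35)*(-4) = -4*(-4) = 16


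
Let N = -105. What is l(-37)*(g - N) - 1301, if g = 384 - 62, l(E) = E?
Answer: -17100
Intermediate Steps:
g = 322
l(-37)*(g - N) - 1301 = -37*(322 - 1*(-105)) - 1301 = -37*(322 + 105) - 1301 = -37*427 - 1301 = -15799 - 1301 = -17100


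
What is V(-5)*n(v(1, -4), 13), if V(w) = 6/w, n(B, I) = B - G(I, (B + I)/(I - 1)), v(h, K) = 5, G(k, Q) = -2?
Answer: -42/5 ≈ -8.4000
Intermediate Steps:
n(B, I) = 2 + B (n(B, I) = B - 1*(-2) = B + 2 = 2 + B)
V(-5)*n(v(1, -4), 13) = (6/(-5))*(2 + 5) = (6*(-1/5))*7 = -6/5*7 = -42/5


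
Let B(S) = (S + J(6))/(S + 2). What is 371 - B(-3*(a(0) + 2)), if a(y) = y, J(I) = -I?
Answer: 368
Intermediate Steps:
B(S) = (-6 + S)/(2 + S) (B(S) = (S - 1*6)/(S + 2) = (S - 6)/(2 + S) = (-6 + S)/(2 + S))
371 - B(-3*(a(0) + 2)) = 371 - (-6 - 3*(0 + 2))/(2 - 3*(0 + 2)) = 371 - (-6 - 3*2)/(2 - 3*2) = 371 - (-6 - 6)/(2 - 6) = 371 - (-12)/(-4) = 371 - (-1)*(-12)/4 = 371 - 1*3 = 371 - 3 = 368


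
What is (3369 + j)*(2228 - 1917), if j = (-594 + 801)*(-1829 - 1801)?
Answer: -232640751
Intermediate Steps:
j = -751410 (j = 207*(-3630) = -751410)
(3369 + j)*(2228 - 1917) = (3369 - 751410)*(2228 - 1917) = -748041*311 = -232640751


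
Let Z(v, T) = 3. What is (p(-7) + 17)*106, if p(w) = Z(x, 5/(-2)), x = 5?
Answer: 2120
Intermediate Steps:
p(w) = 3
(p(-7) + 17)*106 = (3 + 17)*106 = 20*106 = 2120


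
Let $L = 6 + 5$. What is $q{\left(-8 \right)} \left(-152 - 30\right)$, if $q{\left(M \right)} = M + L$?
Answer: $-546$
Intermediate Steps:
$L = 11$
$q{\left(M \right)} = 11 + M$ ($q{\left(M \right)} = M + 11 = 11 + M$)
$q{\left(-8 \right)} \left(-152 - 30\right) = \left(11 - 8\right) \left(-152 - 30\right) = 3 \left(-182\right) = -546$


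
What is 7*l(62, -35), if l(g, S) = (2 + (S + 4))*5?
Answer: -1015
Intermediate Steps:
l(g, S) = 30 + 5*S (l(g, S) = (2 + (4 + S))*5 = (6 + S)*5 = 30 + 5*S)
7*l(62, -35) = 7*(30 + 5*(-35)) = 7*(30 - 175) = 7*(-145) = -1015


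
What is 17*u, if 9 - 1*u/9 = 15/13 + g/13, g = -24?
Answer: 19278/13 ≈ 1482.9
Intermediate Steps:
u = 1134/13 (u = 81 - 9*(15/13 - 24/13) = 81 - 9*(-9/13) = 81 + 81/13 = 1134/13 ≈ 87.231)
17*u = 17*(1134/13) = 19278/13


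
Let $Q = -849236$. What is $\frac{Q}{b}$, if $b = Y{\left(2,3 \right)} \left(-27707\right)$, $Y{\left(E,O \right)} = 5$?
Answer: $\frac{849236}{138535} \approx 6.1301$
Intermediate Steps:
$b = -138535$ ($b = 5 \left(-27707\right) = -138535$)
$\frac{Q}{b} = - \frac{849236}{-138535} = \left(-849236\right) \left(- \frac{1}{138535}\right) = \frac{849236}{138535}$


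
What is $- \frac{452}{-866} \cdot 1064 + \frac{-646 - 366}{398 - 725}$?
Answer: $\frac{79069924}{141591} \approx 558.44$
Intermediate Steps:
$- \frac{452}{-866} \cdot 1064 + \frac{-646 - 366}{398 - 725} = \left(-452\right) \left(- \frac{1}{866}\right) 1064 - \frac{1012}{-327} = \frac{226}{433} \cdot 1064 - - \frac{1012}{327} = \frac{240464}{433} + \frac{1012}{327} = \frac{79069924}{141591}$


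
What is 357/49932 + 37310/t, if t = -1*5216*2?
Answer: -77468279/21703776 ≈ -3.5693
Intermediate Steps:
t = -10432 (t = -5216*2 = -10432)
357/49932 + 37310/t = 357/49932 + 37310/(-10432) = 357*(1/49932) + 37310*(-1/10432) = 119/16644 - 18655/5216 = -77468279/21703776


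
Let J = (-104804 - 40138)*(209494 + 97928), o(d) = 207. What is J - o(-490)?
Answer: -44558359731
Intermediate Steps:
J = -44558359524 (J = -144942*307422 = -44558359524)
J - o(-490) = -44558359524 - 1*207 = -44558359524 - 207 = -44558359731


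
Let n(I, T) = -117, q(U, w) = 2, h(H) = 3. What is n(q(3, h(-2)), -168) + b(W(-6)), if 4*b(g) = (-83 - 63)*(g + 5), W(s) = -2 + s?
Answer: -15/2 ≈ -7.5000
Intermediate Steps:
b(g) = -365/2 - 73*g/2 (b(g) = ((-83 - 63)*(g + 5))/4 = (-146*(5 + g))/4 = (-730 - 146*g)/4 = -365/2 - 73*g/2)
n(q(3, h(-2)), -168) + b(W(-6)) = -117 + (-365/2 - 73*(-2 - 6)/2) = -117 + (-365/2 - 73/2*(-8)) = -117 + (-365/2 + 292) = -117 + 219/2 = -15/2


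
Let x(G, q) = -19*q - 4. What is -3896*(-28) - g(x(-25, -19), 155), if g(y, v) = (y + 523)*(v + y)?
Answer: -341472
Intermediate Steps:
x(G, q) = -4 - 19*q
g(y, v) = (523 + y)*(v + y)
-3896*(-28) - g(x(-25, -19), 155) = -3896*(-28) - ((-4 - 19*(-19))**2 + 523*155 + 523*(-4 - 19*(-19)) + 155*(-4 - 19*(-19))) = 109088 - ((-4 + 361)**2 + 81065 + 523*(-4 + 361) + 155*(-4 + 361)) = 109088 - (357**2 + 81065 + 523*357 + 155*357) = 109088 - (127449 + 81065 + 186711 + 55335) = 109088 - 1*450560 = 109088 - 450560 = -341472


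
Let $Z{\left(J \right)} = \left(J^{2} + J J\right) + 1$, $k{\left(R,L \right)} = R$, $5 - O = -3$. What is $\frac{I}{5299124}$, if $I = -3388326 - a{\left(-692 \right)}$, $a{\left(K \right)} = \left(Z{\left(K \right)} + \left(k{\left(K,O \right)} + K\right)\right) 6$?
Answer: $- \frac{2281599}{1324781} \approx -1.7222$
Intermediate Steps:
$O = 8$ ($O = 5 - -3 = 5 + 3 = 8$)
$Z{\left(J \right)} = 1 + 2 J^{2}$ ($Z{\left(J \right)} = \left(J^{2} + J^{2}\right) + 1 = 2 J^{2} + 1 = 1 + 2 J^{2}$)
$a{\left(K \right)} = 6 + 12 K + 12 K^{2}$ ($a{\left(K \right)} = \left(\left(1 + 2 K^{2}\right) + \left(K + K\right)\right) 6 = \left(\left(1 + 2 K^{2}\right) + 2 K\right) 6 = \left(1 + 2 K + 2 K^{2}\right) 6 = 6 + 12 K + 12 K^{2}$)
$I = -9126396$ ($I = -3388326 - \left(6 + 12 \left(-692\right) + 12 \left(-692\right)^{2}\right) = -3388326 - \left(6 - 8304 + 12 \cdot 478864\right) = -3388326 - \left(6 - 8304 + 5746368\right) = -3388326 - 5738070 = -9126396$)
$\frac{I}{5299124} = - \frac{9126396}{5299124} = \left(-9126396\right) \frac{1}{5299124} = - \frac{2281599}{1324781}$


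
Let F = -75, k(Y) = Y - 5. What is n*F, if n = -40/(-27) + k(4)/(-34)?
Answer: -34675/306 ≈ -113.32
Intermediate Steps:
k(Y) = -5 + Y
n = 1387/918 (n = -40/(-27) + (-5 + 4)/(-34) = -40*(-1/27) - 1*(-1/34) = 40/27 + 1/34 = 1387/918 ≈ 1.5109)
n*F = (1387/918)*(-75) = -34675/306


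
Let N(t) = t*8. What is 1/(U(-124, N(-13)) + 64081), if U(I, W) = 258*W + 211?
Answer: 1/37460 ≈ 2.6695e-5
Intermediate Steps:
N(t) = 8*t
U(I, W) = 211 + 258*W
1/(U(-124, N(-13)) + 64081) = 1/((211 + 258*(8*(-13))) + 64081) = 1/((211 + 258*(-104)) + 64081) = 1/((211 - 26832) + 64081) = 1/(-26621 + 64081) = 1/37460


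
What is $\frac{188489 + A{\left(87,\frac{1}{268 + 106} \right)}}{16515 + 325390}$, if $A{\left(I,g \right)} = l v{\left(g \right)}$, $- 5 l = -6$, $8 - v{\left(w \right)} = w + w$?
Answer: $\frac{1855223}{3365065} \approx 0.55132$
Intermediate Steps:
$v{\left(w \right)} = 8 - 2 w$ ($v{\left(w \right)} = 8 - \left(w + w\right) = 8 - 2 w$)
$l = \frac{6}{5}$ ($l = \left(- \frac{1}{5}\right) \left(-6\right) = \frac{6}{5} \approx 1.2$)
$A{\left(I,g \right)} = \frac{48}{5} - \frac{12 g}{5}$ ($A{\left(I,g \right)} = \frac{6 \left(8 - 2 g\right)}{5} = \frac{48}{5} - \frac{12 g}{5}$)
$\frac{188489 + A{\left(87,\frac{1}{268 + 106} \right)}}{16515 + 325390} = \frac{188489 + \left(\frac{48}{5} - \frac{12}{5 \left(268 + 106\right)}\right)}{16515 + 325390} = \frac{188489 + \left(\frac{48}{5} - \frac{12}{5 \cdot 374}\right)}{341905} = \left(188489 + \left(\frac{48}{5} - \frac{6}{935}\right)\right) \frac{1}{341905} = \left(188489 + \frac{1794}{187}\right) \frac{1}{341905} = \frac{35249237}{187} \cdot \frac{1}{341905} = \frac{1855223}{3365065}$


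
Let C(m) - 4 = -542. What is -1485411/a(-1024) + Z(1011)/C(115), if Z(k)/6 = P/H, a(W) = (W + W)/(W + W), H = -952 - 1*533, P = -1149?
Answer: -65929967618/44385 ≈ -1.4854e+6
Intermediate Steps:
H = -1485 (H = -952 - 533 = -1485)
C(m) = -538 (C(m) = 4 - 542 = -538)
a(W) = 1 (a(W) = (2*W)/((2*W)) = (2*W)*(1/(2*W)) = 1)
Z(k) = 766/165 (Z(k) = 6*(-1149/(-1485)) = 6*(-1149*(-1/1485)) = 6*(383/495) = 766/165)
-1485411/a(-1024) + Z(1011)/C(115) = -1485411/1 + (766/165)/(-538) = -1485411*1 + (766/165)*(-1/538) = -1485411 - 383/44385 = -65929967618/44385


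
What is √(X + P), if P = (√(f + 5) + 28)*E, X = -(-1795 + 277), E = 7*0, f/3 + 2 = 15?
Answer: √1518 ≈ 38.962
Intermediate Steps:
f = 39 (f = -6 + 3*15 = -6 + 45 = 39)
E = 0
X = 1518 (X = -1*(-1518) = 1518)
P = 0 (P = (√(39 + 5) + 28)*0 = (√44 + 28)*0 = (2*√11 + 28)*0 = (28 + 2*√11)*0 = 0)
√(X + P) = √(1518 + 0) = √1518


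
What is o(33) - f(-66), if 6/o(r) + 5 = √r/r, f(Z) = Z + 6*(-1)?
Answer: 29169/412 - 3*√33/412 ≈ 70.757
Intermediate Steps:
f(Z) = -6 + Z (f(Z) = Z - 6 = -6 + Z)
o(r) = 6/(-5 + r^(-½)) (o(r) = 6/(-5 + √r/r) = 6/(-5 + r^(-½)))
o(33) - f(-66) = 6*33/(√33 - 5*33) - (-6 - 66) = 6*33/(√33 - 165) - 1*(-72) = 6*33/(-165 + √33) + 72 = 198/(-165 + √33) + 72 = 72 + 198/(-165 + √33)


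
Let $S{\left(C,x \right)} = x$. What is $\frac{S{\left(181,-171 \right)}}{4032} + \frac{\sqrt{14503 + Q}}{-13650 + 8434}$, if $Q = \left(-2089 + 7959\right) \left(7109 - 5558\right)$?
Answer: $- \frac{19}{448} - \frac{\sqrt{9118873}}{5216} \approx -0.62135$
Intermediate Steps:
$Q = 9104370$ ($Q = 5870 \cdot 1551 = 9104370$)
$\frac{S{\left(181,-171 \right)}}{4032} + \frac{\sqrt{14503 + Q}}{-13650 + 8434} = - \frac{171}{4032} + \frac{\sqrt{14503 + 9104370}}{-13650 + 8434} = \left(-171\right) \frac{1}{4032} + \frac{\sqrt{9118873}}{-5216} = - \frac{19}{448} + \sqrt{9118873} \left(- \frac{1}{5216}\right) = - \frac{19}{448} - \frac{\sqrt{9118873}}{5216}$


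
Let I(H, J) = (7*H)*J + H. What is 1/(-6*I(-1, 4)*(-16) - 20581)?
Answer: -1/23365 ≈ -4.2799e-5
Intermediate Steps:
I(H, J) = H + 7*H*J (I(H, J) = 7*H*J + H = H + 7*H*J)
1/(-6*I(-1, 4)*(-16) - 20581) = 1/(-(-6)*(1 + 7*4)*(-16) - 20581) = 1/(-(-6)*(1 + 28)*(-16) - 20581) = 1/(-(-6)*29*(-16) - 20581) = 1/(-6*(-29)*(-16) - 20581) = 1/(174*(-16) - 20581) = 1/(-2784 - 20581) = 1/(-23365) = -1/23365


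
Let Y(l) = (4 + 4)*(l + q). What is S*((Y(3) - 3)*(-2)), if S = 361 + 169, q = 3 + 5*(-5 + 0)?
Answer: 164300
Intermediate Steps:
q = -22 (q = 3 + 5*(-5) = 3 - 25 = -22)
Y(l) = -176 + 8*l (Y(l) = (4 + 4)*(l - 22) = 8*(-22 + l) = -176 + 8*l)
S = 530
S*((Y(3) - 3)*(-2)) = 530*(((-176 + 8*3) - 3)*(-2)) = 530*(((-176 + 24) - 3)*(-2)) = 530*((-152 - 3)*(-2)) = 530*(-155*(-2)) = 530*310 = 164300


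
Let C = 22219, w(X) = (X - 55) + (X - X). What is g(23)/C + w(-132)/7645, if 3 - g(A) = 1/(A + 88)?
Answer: -41696513/1714084755 ≈ -0.024326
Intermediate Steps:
w(X) = -55 + X (w(X) = (-55 + X) + 0 = -55 + X)
g(A) = 3 - 1/(88 + A) (g(A) = 3 - 1/(A + 88) = 3 - 1/(88 + A))
g(23)/C + w(-132)/7645 = ((263 + 3*23)/(88 + 23))/22219 + (-55 - 132)/7645 = ((263 + 69)/111)*(1/22219) - 187*1/7645 = ((1/111)*332)*(1/22219) - 17/695 = (332/111)*(1/22219) - 17/695 = 332/2466309 - 17/695 = -41696513/1714084755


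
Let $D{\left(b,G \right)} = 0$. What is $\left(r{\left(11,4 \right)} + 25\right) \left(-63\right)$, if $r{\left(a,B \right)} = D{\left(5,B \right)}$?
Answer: $-1575$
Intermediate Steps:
$r{\left(a,B \right)} = 0$
$\left(r{\left(11,4 \right)} + 25\right) \left(-63\right) = \left(0 + 25\right) \left(-63\right) = 25 \left(-63\right) = -1575$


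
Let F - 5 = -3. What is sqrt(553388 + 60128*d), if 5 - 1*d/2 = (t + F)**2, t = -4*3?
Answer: 2*I*sqrt(2717733) ≈ 3297.1*I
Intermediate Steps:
t = -12
F = 2 (F = 5 - 3 = 2)
d = -190 (d = 10 - 2*(-12 + 2)**2 = 10 - 2*(-10)**2 = 10 - 2*100 = 10 - 200 = -190)
sqrt(553388 + 60128*d) = sqrt(553388 + 60128*(-190)) = sqrt(553388 - 11424320) = sqrt(-10870932) = 2*I*sqrt(2717733)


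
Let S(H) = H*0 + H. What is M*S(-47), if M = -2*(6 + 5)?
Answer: 1034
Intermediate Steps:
S(H) = H (S(H) = 0 + H = H)
M = -22 (M = -2*11 = -22)
M*S(-47) = -22*(-47) = 1034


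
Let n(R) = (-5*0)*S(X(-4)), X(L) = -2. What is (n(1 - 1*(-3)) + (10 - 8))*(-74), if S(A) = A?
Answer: -148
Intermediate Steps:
n(R) = 0 (n(R) = -5*0*(-2) = 0*(-2) = 0)
(n(1 - 1*(-3)) + (10 - 8))*(-74) = (0 + (10 - 8))*(-74) = (0 + 2)*(-74) = 2*(-74) = -148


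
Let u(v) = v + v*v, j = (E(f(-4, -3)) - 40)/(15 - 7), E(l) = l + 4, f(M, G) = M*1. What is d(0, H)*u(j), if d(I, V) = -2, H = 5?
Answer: -40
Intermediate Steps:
f(M, G) = M
E(l) = 4 + l
j = -5 (j = ((4 - 4) - 40)/(15 - 7) = (0 - 40)/8 = -40*1/8 = -5)
u(v) = v + v**2
d(0, H)*u(j) = -(-10)*(1 - 5) = -(-10)*(-4) = -2*20 = -40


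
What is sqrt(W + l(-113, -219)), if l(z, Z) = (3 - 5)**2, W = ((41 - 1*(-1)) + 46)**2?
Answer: 2*sqrt(1937) ≈ 88.023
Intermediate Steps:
W = 7744 (W = ((41 + 1) + 46)**2 = (42 + 46)**2 = 88**2 = 7744)
l(z, Z) = 4 (l(z, Z) = (-2)**2 = 4)
sqrt(W + l(-113, -219)) = sqrt(7744 + 4) = sqrt(7748) = 2*sqrt(1937)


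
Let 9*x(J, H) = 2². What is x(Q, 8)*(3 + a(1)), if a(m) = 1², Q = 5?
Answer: 16/9 ≈ 1.7778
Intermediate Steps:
x(J, H) = 4/9 (x(J, H) = (⅑)*2² = (⅑)*4 = 4/9)
a(m) = 1
x(Q, 8)*(3 + a(1)) = 4*(3 + 1)/9 = (4/9)*4 = 16/9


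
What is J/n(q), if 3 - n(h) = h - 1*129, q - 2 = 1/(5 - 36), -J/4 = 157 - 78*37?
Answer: 338396/4031 ≈ 83.948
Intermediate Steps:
J = 10916 (J = -4*(157 - 78*37) = -4*(157 - 2886) = -4*(-2729) = 10916)
q = 61/31 (q = 2 + 1/(5 - 36) = 2 + 1/(-31) = 2 + 1*(-1/31) = 2 - 1/31 = 61/31 ≈ 1.9677)
n(h) = 132 - h (n(h) = 3 - (h - 1*129) = 3 - (h - 129) = 3 - (-129 + h) = 3 + (129 - h) = 132 - h)
J/n(q) = 10916/(132 - 1*61/31) = 10916/(132 - 61/31) = 10916/(4031/31) = 10916*(31/4031) = 338396/4031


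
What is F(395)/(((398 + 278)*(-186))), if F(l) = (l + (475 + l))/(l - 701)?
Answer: 1265/38475216 ≈ 3.2878e-5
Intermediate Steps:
F(l) = (475 + 2*l)/(-701 + l)
F(395)/(((398 + 278)*(-186))) = ((475 + 2*395)/(-701 + 395))/(((398 + 278)*(-186))) = ((475 + 790)/(-306))/((676*(-186))) = -1/306*1265/(-125736) = -1265/306*(-1/125736) = 1265/38475216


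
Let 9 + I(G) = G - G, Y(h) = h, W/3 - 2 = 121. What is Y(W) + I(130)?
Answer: 360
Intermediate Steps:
W = 369 (W = 6 + 3*121 = 6 + 363 = 369)
I(G) = -9 (I(G) = -9 + (G - G) = -9 + 0 = -9)
Y(W) + I(130) = 369 - 9 = 360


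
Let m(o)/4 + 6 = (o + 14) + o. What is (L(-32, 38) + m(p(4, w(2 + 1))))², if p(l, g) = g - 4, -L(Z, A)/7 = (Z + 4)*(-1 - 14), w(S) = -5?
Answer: 8880400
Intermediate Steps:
L(Z, A) = 420 + 105*Z (L(Z, A) = -7*(Z + 4)*(-1 - 14) = -7*(4 + Z)*(-15) = -7*(-60 - 15*Z) = 420 + 105*Z)
p(l, g) = -4 + g
m(o) = 32 + 8*o (m(o) = -24 + 4*((o + 14) + o) = -24 + 4*((14 + o) + o) = -24 + 4*(14 + 2*o) = -24 + (56 + 8*o) = 32 + 8*o)
(L(-32, 38) + m(p(4, w(2 + 1))))² = ((420 + 105*(-32)) + (32 + 8*(-4 - 5)))² = ((420 - 3360) + (32 + 8*(-9)))² = (-2940 + (32 - 72))² = (-2940 - 40)² = (-2980)² = 8880400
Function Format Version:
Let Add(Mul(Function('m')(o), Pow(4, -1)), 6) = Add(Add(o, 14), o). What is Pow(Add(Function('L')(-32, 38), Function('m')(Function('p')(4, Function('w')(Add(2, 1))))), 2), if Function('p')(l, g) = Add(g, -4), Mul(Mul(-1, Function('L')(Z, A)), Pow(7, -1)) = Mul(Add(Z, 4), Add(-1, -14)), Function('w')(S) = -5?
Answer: 8880400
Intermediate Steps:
Function('L')(Z, A) = Add(420, Mul(105, Z)) (Function('L')(Z, A) = Mul(-7, Mul(Add(Z, 4), Add(-1, -14))) = Mul(-7, Mul(Add(4, Z), -15)) = Mul(-7, Add(-60, Mul(-15, Z))) = Add(420, Mul(105, Z)))
Function('p')(l, g) = Add(-4, g)
Function('m')(o) = Add(32, Mul(8, o)) (Function('m')(o) = Add(-24, Mul(4, Add(Add(o, 14), o))) = Add(-24, Mul(4, Add(Add(14, o), o))) = Add(-24, Mul(4, Add(14, Mul(2, o)))) = Add(-24, Add(56, Mul(8, o))) = Add(32, Mul(8, o)))
Pow(Add(Function('L')(-32, 38), Function('m')(Function('p')(4, Function('w')(Add(2, 1))))), 2) = Pow(Add(Add(420, Mul(105, -32)), Add(32, Mul(8, Add(-4, -5)))), 2) = Pow(Add(Add(420, -3360), Add(32, Mul(8, -9))), 2) = Pow(Add(-2940, Add(32, -72)), 2) = Pow(Add(-2940, -40), 2) = Pow(-2980, 2) = 8880400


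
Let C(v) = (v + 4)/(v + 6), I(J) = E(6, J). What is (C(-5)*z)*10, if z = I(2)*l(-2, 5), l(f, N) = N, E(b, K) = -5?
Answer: 250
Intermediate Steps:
I(J) = -5
C(v) = (4 + v)/(6 + v)
z = -25 (z = -5*5 = -25)
(C(-5)*z)*10 = (((4 - 5)/(6 - 5))*(-25))*10 = ((-1/1)*(-25))*10 = ((1*(-1))*(-25))*10 = -1*(-25)*10 = 25*10 = 250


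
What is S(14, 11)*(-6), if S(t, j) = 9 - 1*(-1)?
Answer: -60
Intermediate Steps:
S(t, j) = 10 (S(t, j) = 9 + 1 = 10)
S(14, 11)*(-6) = 10*(-6) = -60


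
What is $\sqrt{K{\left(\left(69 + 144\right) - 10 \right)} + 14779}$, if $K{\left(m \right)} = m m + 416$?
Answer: $2 \sqrt{14101} \approx 237.5$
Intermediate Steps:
$K{\left(m \right)} = 416 + m^{2}$ ($K{\left(m \right)} = m^{2} + 416 = 416 + m^{2}$)
$\sqrt{K{\left(\left(69 + 144\right) - 10 \right)} + 14779} = \sqrt{\left(416 + \left(\left(69 + 144\right) - 10\right)^{2}\right) + 14779} = \sqrt{\left(416 + \left(213 - 10\right)^{2}\right) + 14779} = \sqrt{\left(416 + 203^{2}\right) + 14779} = \sqrt{\left(416 + 41209\right) + 14779} = \sqrt{41625 + 14779} = \sqrt{56404} = 2 \sqrt{14101}$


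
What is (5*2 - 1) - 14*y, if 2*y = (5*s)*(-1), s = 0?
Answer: 9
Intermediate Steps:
y = 0 (y = ((5*0)*(-1))/2 = (0*(-1))/2 = (½)*0 = 0)
(5*2 - 1) - 14*y = (5*2 - 1) - 14*0 = (10 - 1) + 0 = 9 + 0 = 9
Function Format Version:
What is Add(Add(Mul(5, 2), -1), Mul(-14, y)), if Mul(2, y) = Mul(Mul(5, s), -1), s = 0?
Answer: 9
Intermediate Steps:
y = 0 (y = Mul(Rational(1, 2), Mul(Mul(5, 0), -1)) = Mul(Rational(1, 2), Mul(0, -1)) = Mul(Rational(1, 2), 0) = 0)
Add(Add(Mul(5, 2), -1), Mul(-14, y)) = Add(Add(Mul(5, 2), -1), Mul(-14, 0)) = Add(Add(10, -1), 0) = Add(9, 0) = 9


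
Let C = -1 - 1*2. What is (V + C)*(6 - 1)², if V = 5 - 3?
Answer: -25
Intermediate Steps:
V = 2
C = -3 (C = -1 - 2 = -3)
(V + C)*(6 - 1)² = (2 - 3)*(6 - 1)² = -1*5² = -1*25 = -25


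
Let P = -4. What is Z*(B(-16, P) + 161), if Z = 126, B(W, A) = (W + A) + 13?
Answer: 19404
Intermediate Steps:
B(W, A) = 13 + A + W (B(W, A) = (A + W) + 13 = 13 + A + W)
Z*(B(-16, P) + 161) = 126*((13 - 4 - 16) + 161) = 126*(-7 + 161) = 126*154 = 19404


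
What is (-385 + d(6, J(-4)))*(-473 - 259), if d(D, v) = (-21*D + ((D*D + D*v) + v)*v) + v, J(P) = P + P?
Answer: 262788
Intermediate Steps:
J(P) = 2*P
d(D, v) = v - 21*D + v*(v + D² + D*v) (d(D, v) = (-21*D + ((D² + D*v) + v)*v) + v = (-21*D + (v + D² + D*v)*v) + v = (-21*D + v*(v + D² + D*v)) + v = v - 21*D + v*(v + D² + D*v))
(-385 + d(6, J(-4)))*(-473 - 259) = (-385 + (2*(-4) + (2*(-4))² - 21*6 + 6*(2*(-4))² + (2*(-4))*6²))*(-473 - 259) = (-385 + (-8 + (-8)² - 126 + 6*(-8)² - 8*36))*(-732) = (-385 + (-8 + 64 - 126 + 6*64 - 288))*(-732) = (-385 + (-8 + 64 - 126 + 384 - 288))*(-732) = (-385 + 26)*(-732) = -359*(-732) = 262788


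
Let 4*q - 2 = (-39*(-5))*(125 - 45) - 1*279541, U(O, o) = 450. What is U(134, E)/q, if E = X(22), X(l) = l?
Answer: -1800/263939 ≈ -0.0068198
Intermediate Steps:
E = 22
q = -263939/4 (q = ½ + ((-39*(-5))*(125 - 45) - 1*279541)/4 = ½ + (195*80 - 279541)/4 = ½ + (15600 - 279541)/4 = ½ + (¼)*(-263941) = ½ - 263941/4 = -263939/4 ≈ -65985.)
U(134, E)/q = 450/(-263939/4) = 450*(-4/263939) = -1800/263939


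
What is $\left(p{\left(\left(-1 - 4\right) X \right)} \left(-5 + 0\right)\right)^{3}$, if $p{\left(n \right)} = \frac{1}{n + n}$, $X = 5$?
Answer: $\frac{1}{1000} \approx 0.001$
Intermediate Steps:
$p{\left(n \right)} = \frac{1}{2 n}$
$\left(p{\left(\left(-1 - 4\right) X \right)} \left(-5 + 0\right)\right)^{3} = \left(\frac{1}{2 \left(-1 - 4\right) 5} \left(-5 + 0\right)\right)^{3} = \left(\frac{1}{2 \left(\left(-5\right) 5\right)} \left(-5\right)\right)^{3} = \left(\frac{1}{2 \left(-25\right)} \left(-5\right)\right)^{3} = \left(\frac{1}{2} \left(- \frac{1}{25}\right) \left(-5\right)\right)^{3} = \left(\left(- \frac{1}{50}\right) \left(-5\right)\right)^{3} = \left(\frac{1}{10}\right)^{3} = \frac{1}{1000}$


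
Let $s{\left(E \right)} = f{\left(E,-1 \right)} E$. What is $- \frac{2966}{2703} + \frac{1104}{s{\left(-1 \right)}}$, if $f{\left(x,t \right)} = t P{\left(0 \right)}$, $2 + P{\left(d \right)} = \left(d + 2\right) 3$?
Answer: $\frac{743062}{2703} \approx 274.9$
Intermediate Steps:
$P{\left(d \right)} = 4 + 3 d$ ($P{\left(d \right)} = -2 + \left(d + 2\right) 3 = -2 + \left(2 + d\right) 3 = -2 + \left(6 + 3 d\right) = 4 + 3 d$)
$f{\left(x,t \right)} = 4 t$ ($f{\left(x,t \right)} = t \left(4 + 3 \cdot 0\right) = t \left(4 + 0\right) = t 4 = 4 t$)
$s{\left(E \right)} = - 4 E$ ($s{\left(E \right)} = 4 \left(-1\right) E = - 4 E$)
$- \frac{2966}{2703} + \frac{1104}{s{\left(-1 \right)}} = - \frac{2966}{2703} + \frac{1104}{\left(-4\right) \left(-1\right)} = \left(-2966\right) \frac{1}{2703} + \frac{1104}{4} = - \frac{2966}{2703} + 1104 \cdot \frac{1}{4} = - \frac{2966}{2703} + 276 = \frac{743062}{2703}$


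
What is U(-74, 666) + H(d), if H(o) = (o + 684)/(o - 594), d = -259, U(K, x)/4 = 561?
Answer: 1913707/853 ≈ 2243.5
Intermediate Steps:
U(K, x) = 2244 (U(K, x) = 4*561 = 2244)
H(o) = (684 + o)/(-594 + o)
U(-74, 666) + H(d) = 2244 + (684 - 259)/(-594 - 259) = 2244 + 425/(-853) = 2244 - 1/853*425 = 2244 - 425/853 = 1913707/853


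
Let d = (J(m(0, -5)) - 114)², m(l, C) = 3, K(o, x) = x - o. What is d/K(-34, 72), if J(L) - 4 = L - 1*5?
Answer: 6272/53 ≈ 118.34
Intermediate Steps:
J(L) = -1 + L (J(L) = 4 + (L - 1*5) = 4 + (L - 5) = 4 + (-5 + L) = -1 + L)
d = 12544 (d = ((-1 + 3) - 114)² = (2 - 114)² = (-112)² = 12544)
d/K(-34, 72) = 12544/(72 - 1*(-34)) = 12544/(72 + 34) = 12544/106 = 12544*(1/106) = 6272/53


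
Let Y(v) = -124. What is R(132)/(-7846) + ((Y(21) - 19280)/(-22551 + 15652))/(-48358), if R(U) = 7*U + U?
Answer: -88114227234/654399243083 ≈ -0.13465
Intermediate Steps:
R(U) = 8*U
R(132)/(-7846) + ((Y(21) - 19280)/(-22551 + 15652))/(-48358) = (8*132)/(-7846) + ((-124 - 19280)/(-22551 + 15652))/(-48358) = 1056*(-1/7846) - 19404/(-6899)*(-1/48358) = -528/3923 - 19404*(-1/6899)*(-1/48358) = -528/3923 + (19404/6899)*(-1/48358) = -528/3923 - 9702/166810921 = -88114227234/654399243083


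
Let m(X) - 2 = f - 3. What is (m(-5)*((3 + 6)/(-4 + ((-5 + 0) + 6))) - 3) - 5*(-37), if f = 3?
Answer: 176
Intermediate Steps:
m(X) = 2 (m(X) = 2 + (3 - 3) = 2 + 0 = 2)
(m(-5)*((3 + 6)/(-4 + ((-5 + 0) + 6))) - 3) - 5*(-37) = (2*((3 + 6)/(-4 + ((-5 + 0) + 6))) - 3) - 5*(-37) = (2*(9/(-4 + (-5 + 6))) - 3) + 185 = (2*(9/(-4 + 1)) - 3) + 185 = (2*(9/(-3)) - 3) + 185 = (2*(9*(-1/3)) - 3) + 185 = (2*(-3) - 3) + 185 = (-6 - 3) + 185 = -9 + 185 = 176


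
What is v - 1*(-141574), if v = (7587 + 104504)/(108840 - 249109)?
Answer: 19858331315/140269 ≈ 1.4157e+5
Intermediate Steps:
v = -112091/140269 (v = 112091/(-140269) = 112091*(-1/140269) = -112091/140269 ≈ -0.79911)
v - 1*(-141574) = -112091/140269 - 1*(-141574) = -112091/140269 + 141574 = 19858331315/140269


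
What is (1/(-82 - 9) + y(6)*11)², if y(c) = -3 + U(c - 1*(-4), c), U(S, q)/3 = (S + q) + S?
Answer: 5636105476/8281 ≈ 6.8061e+5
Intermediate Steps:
U(S, q) = 3*q + 6*S (U(S, q) = 3*((S + q) + S) = 3*(q + 2*S) = 3*q + 6*S)
y(c) = 21 + 9*c (y(c) = -3 + (3*c + 6*(c - 1*(-4))) = -3 + (3*c + 6*(c + 4)) = -3 + (3*c + 6*(4 + c)) = -3 + (3*c + (24 + 6*c)) = -3 + (24 + 9*c) = 21 + 9*c)
(1/(-82 - 9) + y(6)*11)² = (1/(-82 - 9) + (21 + 9*6)*11)² = (1/(-91) + (21 + 54)*11)² = (-1/91 + 75*11)² = (-1/91 + 825)² = (75074/91)² = 5636105476/8281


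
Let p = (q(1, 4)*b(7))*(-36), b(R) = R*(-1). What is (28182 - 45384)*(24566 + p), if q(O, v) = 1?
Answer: -426919236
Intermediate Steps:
b(R) = -R
p = 252 (p = (1*(-1*7))*(-36) = (1*(-7))*(-36) = -7*(-36) = 252)
(28182 - 45384)*(24566 + p) = (28182 - 45384)*(24566 + 252) = -17202*24818 = -426919236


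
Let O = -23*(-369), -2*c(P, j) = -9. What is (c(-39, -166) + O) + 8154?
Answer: 33291/2 ≈ 16646.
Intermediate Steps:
c(P, j) = 9/2 (c(P, j) = -½*(-9) = 9/2)
O = 8487
(c(-39, -166) + O) + 8154 = (9/2 + 8487) + 8154 = 16983/2 + 8154 = 33291/2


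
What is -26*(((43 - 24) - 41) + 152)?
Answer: -3380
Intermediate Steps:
-26*(((43 - 24) - 41) + 152) = -26*((19 - 41) + 152) = -26*(-22 + 152) = -26*130 = -3380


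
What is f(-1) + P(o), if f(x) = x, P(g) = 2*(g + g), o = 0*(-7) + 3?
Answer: 11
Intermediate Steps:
o = 3 (o = 0 + 3 = 3)
P(g) = 4*g (P(g) = 2*(2*g) = 4*g)
f(-1) + P(o) = -1 + 4*3 = -1 + 12 = 11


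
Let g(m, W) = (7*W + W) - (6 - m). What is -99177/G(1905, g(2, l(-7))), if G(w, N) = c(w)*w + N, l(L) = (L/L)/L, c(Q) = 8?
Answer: -231413/35548 ≈ -6.5099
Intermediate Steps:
l(L) = 1/L
g(m, W) = -6 + m + 8*W (g(m, W) = 8*W + (-6 + m) = -6 + m + 8*W)
G(w, N) = N + 8*w (G(w, N) = 8*w + N = N + 8*w)
-99177/G(1905, g(2, l(-7))) = -99177/((-6 + 2 + 8/(-7)) + 8*1905) = -99177/((-6 + 2 + 8*(-1/7)) + 15240) = -99177/((-6 + 2 - 8/7) + 15240) = -99177/(-36/7 + 15240) = -99177/106644/7 = -99177*7/106644 = -231413/35548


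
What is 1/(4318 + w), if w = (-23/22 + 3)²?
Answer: 484/2091761 ≈ 0.00023138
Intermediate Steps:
w = 1849/484 (w = (-23*1/22 + 3)² = (-23/22 + 3)² = (43/22)² = 1849/484 ≈ 3.8202)
1/(4318 + w) = 1/(4318 + 1849/484) = 1/(2091761/484) = 484/2091761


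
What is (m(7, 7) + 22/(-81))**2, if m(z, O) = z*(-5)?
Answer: 8162449/6561 ≈ 1244.1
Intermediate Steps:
m(z, O) = -5*z
(m(7, 7) + 22/(-81))**2 = (-5*7 + 22/(-81))**2 = (-35 + 22*(-1/81))**2 = (-35 - 22/81)**2 = (-2857/81)**2 = 8162449/6561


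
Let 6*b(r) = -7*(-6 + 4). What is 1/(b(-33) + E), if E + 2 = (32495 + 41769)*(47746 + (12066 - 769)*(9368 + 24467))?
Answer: 3/85169313640873 ≈ 3.5224e-14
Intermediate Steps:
b(r) = 7/3 (b(r) = (-7*(-6 + 4))/6 = (-7*(-2))/6 = (⅙)*14 = 7/3)
E = 28389771213622 (E = -2 + (32495 + 41769)*(47746 + (12066 - 769)*(9368 + 24467)) = -2 + 74264*(47746 + 11297*33835) = -2 + 74264*(47746 + 382233995) = -2 + 74264*382281741 = -2 + 28389771213624 = 28389771213622)
1/(b(-33) + E) = 1/(7/3 + 28389771213622) = 1/(85169313640873/3) = 3/85169313640873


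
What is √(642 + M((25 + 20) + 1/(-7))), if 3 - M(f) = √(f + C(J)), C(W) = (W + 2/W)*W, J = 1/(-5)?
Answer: √(790125 - 35*√57449)/35 ≈ 25.262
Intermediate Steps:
J = -⅕ ≈ -0.20000
C(W) = W*(W + 2/W)
M(f) = 3 - √(51/25 + f) (M(f) = 3 - √(f + (2 + (-⅕)²)) = 3 - √(f + (2 + 1/25)) = 3 - √(f + 51/25) = 3 - √(51/25 + f))
√(642 + M((25 + 20) + 1/(-7))) = √(642 + (3 - √(51 + 25*((25 + 20) + 1/(-7)))/5)) = √(642 + (3 - √(51 + 25*(45 - ⅐))/5)) = √(642 + (3 - √(51 + 25*(314/7))/5)) = √(642 + (3 - √(51 + 7850/7)/5)) = √(642 + (3 - √57449/35)) = √(645 - √57449/35)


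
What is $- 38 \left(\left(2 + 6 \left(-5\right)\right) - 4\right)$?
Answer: $1216$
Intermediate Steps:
$- 38 \left(\left(2 + 6 \left(-5\right)\right) - 4\right) = - 38 \left(\left(2 - 30\right) - 4\right) = - 38 \left(-28 - 4\right) = \left(-38\right) \left(-32\right) = 1216$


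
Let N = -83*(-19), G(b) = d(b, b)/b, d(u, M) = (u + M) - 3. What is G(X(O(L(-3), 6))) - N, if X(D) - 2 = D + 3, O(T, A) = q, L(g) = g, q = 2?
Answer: -11028/7 ≈ -1575.4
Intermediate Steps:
d(u, M) = -3 + M + u (d(u, M) = (M + u) - 3 = -3 + M + u)
O(T, A) = 2
X(D) = 5 + D (X(D) = 2 + (D + 3) = 2 + (3 + D) = 5 + D)
G(b) = (-3 + 2*b)/b (G(b) = (-3 + b + b)/b = (-3 + 2*b)/b)
N = 1577
G(X(O(L(-3), 6))) - N = (2 - 3/(5 + 2)) - 1*1577 = (2 - 3/7) - 1577 = 11/7 - 1577 = -11028/7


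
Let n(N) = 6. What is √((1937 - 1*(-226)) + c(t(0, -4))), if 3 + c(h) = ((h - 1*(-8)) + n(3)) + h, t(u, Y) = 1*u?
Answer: √2174 ≈ 46.626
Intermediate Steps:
t(u, Y) = u
c(h) = 11 + 2*h (c(h) = -3 + (((h - 1*(-8)) + 6) + h) = -3 + (((h + 8) + 6) + h) = -3 + (((8 + h) + 6) + h) = -3 + ((14 + h) + h) = -3 + (14 + 2*h) = 11 + 2*h)
√((1937 - 1*(-226)) + c(t(0, -4))) = √((1937 - 1*(-226)) + (11 + 2*0)) = √((1937 + 226) + (11 + 0)) = √(2163 + 11) = √2174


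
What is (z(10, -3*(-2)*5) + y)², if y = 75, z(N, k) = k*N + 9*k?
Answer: 416025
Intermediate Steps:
z(N, k) = 9*k + N*k (z(N, k) = N*k + 9*k = 9*k + N*k)
(z(10, -3*(-2)*5) + y)² = ((-3*(-2)*5)*(9 + 10) + 75)² = ((6*5)*19 + 75)² = (30*19 + 75)² = (570 + 75)² = 645² = 416025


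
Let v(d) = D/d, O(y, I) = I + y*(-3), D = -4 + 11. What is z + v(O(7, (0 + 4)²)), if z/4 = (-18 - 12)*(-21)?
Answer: 12593/5 ≈ 2518.6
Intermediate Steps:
D = 7
O(y, I) = I - 3*y
v(d) = 7/d
z = 2520 (z = 4*((-18 - 12)*(-21)) = 4*(-30*(-21)) = 4*630 = 2520)
z + v(O(7, (0 + 4)²)) = 2520 + 7/((0 + 4)² - 3*7) = 2520 + 7/(4² - 21) = 2520 + 7/(16 - 21) = 2520 + 7/(-5) = 2520 + 7*(-⅕) = 2520 - 7/5 = 12593/5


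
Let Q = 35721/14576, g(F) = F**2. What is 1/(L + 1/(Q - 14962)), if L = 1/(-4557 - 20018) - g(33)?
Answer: -5358588358825/5835503299016016 ≈ -0.00091827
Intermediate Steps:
Q = 35721/14576 (Q = 35721*(1/14576) = 35721/14576 ≈ 2.4507)
L = -26762176/24575 (L = 1/(-4557 - 20018) - 1*33**2 = 1/(-24575) - 1*1089 = -1/24575 - 1089 = -26762176/24575 ≈ -1089.0)
1/(L + 1/(Q - 14962)) = 1/(-26762176/24575 + 1/(35721/14576 - 14962)) = 1/(-26762176/24575 + 1/(-218050391/14576)) = 1/(-26762176/24575 - 14576/218050391) = 1/(-5835503299016016/5358588358825) = -5358588358825/5835503299016016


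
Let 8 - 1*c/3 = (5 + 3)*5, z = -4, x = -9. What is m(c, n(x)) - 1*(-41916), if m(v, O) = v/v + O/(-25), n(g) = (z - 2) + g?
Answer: 209588/5 ≈ 41918.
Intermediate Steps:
n(g) = -6 + g (n(g) = (-4 - 2) + g = -6 + g)
c = -96 (c = 24 - 3*(5 + 3)*5 = 24 - 24*5 = 24 - 3*40 = 24 - 120 = -96)
m(v, O) = 1 - O/25 (m(v, O) = 1 + O*(-1/25) = 1 - O/25)
m(c, n(x)) - 1*(-41916) = (1 - (-6 - 9)/25) - 1*(-41916) = (1 - 1/25*(-15)) + 41916 = (1 + ⅗) + 41916 = 8/5 + 41916 = 209588/5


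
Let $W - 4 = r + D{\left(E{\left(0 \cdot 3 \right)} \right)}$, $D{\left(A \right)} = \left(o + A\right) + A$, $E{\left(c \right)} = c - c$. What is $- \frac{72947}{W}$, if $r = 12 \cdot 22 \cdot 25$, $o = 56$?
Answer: $- \frac{72947}{6660} \approx -10.953$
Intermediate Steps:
$r = 6600$ ($r = 264 \cdot 25 = 6600$)
$E{\left(c \right)} = 0$
$D{\left(A \right)} = 56 + 2 A$ ($D{\left(A \right)} = \left(56 + A\right) + A = 56 + 2 A$)
$W = 6660$ ($W = 4 + \left(6600 + \left(56 + 2 \cdot 0\right)\right) = 4 + \left(6600 + \left(56 + 0\right)\right) = 4 + \left(6600 + 56\right) = 4 + 6656 = 6660$)
$- \frac{72947}{W} = - \frac{72947}{6660}$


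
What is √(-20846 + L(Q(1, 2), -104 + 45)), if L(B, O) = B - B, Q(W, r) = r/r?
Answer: I*√20846 ≈ 144.38*I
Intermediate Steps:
Q(W, r) = 1
L(B, O) = 0
√(-20846 + L(Q(1, 2), -104 + 45)) = √(-20846 + 0) = √(-20846) = I*√20846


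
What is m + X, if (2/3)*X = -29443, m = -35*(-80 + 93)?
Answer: -89239/2 ≈ -44620.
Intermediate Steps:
m = -455 (m = -35*13 = -455)
X = -88329/2 (X = (3/2)*(-29443) = -88329/2 ≈ -44165.)
m + X = -455 - 88329/2 = -89239/2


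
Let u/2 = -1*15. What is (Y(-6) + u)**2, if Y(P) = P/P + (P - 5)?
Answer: 1600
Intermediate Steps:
u = -30 (u = 2*(-1*15) = 2*(-15) = -30)
Y(P) = -4 + P (Y(P) = 1 + (-5 + P) = -4 + P)
(Y(-6) + u)**2 = ((-4 - 6) - 30)**2 = (-10 - 30)**2 = (-40)**2 = 1600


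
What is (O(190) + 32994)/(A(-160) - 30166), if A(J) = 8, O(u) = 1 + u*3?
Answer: -33565/30158 ≈ -1.1130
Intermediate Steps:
O(u) = 1 + 3*u
(O(190) + 32994)/(A(-160) - 30166) = ((1 + 3*190) + 32994)/(8 - 30166) = ((1 + 570) + 32994)/(-30158) = (571 + 32994)*(-1/30158) = 33565*(-1/30158) = -33565/30158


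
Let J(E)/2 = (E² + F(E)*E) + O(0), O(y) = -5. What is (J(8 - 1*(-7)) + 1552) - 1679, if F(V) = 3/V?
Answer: 319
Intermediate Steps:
J(E) = -4 + 2*E² (J(E) = 2*((E² + (3/E)*E) - 5) = 2*((E² + 3) - 5) = 2*((3 + E²) - 5) = 2*(-2 + E²) = -4 + 2*E²)
(J(8 - 1*(-7)) + 1552) - 1679 = ((-4 + 2*(8 - 1*(-7))²) + 1552) - 1679 = ((-4 + 2*(8 + 7)²) + 1552) - 1679 = ((-4 + 2*15²) + 1552) - 1679 = ((-4 + 2*225) + 1552) - 1679 = ((-4 + 450) + 1552) - 1679 = (446 + 1552) - 1679 = 1998 - 1679 = 319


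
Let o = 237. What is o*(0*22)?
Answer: 0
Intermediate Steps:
o*(0*22) = 237*(0*22) = 237*0 = 0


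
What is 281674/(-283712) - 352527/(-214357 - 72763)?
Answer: 598184417/2545605920 ≈ 0.23499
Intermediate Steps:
281674/(-283712) - 352527/(-214357 - 72763) = 281674*(-1/283712) - 352527/(-287120) = -140837/141856 - 352527*(-1/287120) = -140837/141856 + 352527/287120 = 598184417/2545605920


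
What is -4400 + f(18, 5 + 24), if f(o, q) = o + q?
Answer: -4353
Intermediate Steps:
-4400 + f(18, 5 + 24) = -4400 + (18 + (5 + 24)) = -4400 + (18 + 29) = -4400 + 47 = -4353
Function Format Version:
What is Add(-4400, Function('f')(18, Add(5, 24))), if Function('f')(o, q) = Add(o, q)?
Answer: -4353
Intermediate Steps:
Add(-4400, Function('f')(18, Add(5, 24))) = Add(-4400, Add(18, Add(5, 24))) = Add(-4400, Add(18, 29)) = Add(-4400, 47) = -4353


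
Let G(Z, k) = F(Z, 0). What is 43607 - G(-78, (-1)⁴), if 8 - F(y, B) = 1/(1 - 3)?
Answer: 87197/2 ≈ 43599.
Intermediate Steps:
F(y, B) = 17/2 (F(y, B) = 8 - 1/(1 - 3) = 8 - 1/(-2) = 8 - 1*(-½) = 8 + ½ = 17/2)
G(Z, k) = 17/2
43607 - G(-78, (-1)⁴) = 43607 - 1*17/2 = 43607 - 17/2 = 87197/2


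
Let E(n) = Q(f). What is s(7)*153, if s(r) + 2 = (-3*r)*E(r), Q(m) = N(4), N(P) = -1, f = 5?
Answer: 2907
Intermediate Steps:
Q(m) = -1
E(n) = -1
s(r) = -2 + 3*r (s(r) = -2 - 3*r*(-1) = -2 + 3*r)
s(7)*153 = (-2 + 3*7)*153 = (-2 + 21)*153 = 19*153 = 2907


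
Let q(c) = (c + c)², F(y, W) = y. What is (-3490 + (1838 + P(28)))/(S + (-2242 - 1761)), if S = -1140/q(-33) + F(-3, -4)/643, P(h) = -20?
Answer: 390259848/934398401 ≈ 0.41766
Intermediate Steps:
q(c) = 4*c² (q(c) = (2*c)² = 4*c²)
S = -62174/233409 (S = -1140/(4*(-33)²) - 3/643 = -1140/(4*1089) - 3*1/643 = -1140/4356 - 3/643 = -1140*1/4356 - 3/643 = -95/363 - 3/643 = -62174/233409 ≈ -0.26637)
(-3490 + (1838 + P(28)))/(S + (-2242 - 1761)) = (-3490 + (1838 - 20))/(-62174/233409 + (-2242 - 1761)) = (-3490 + 1818)/(-62174/233409 - 4003) = -1672/(-934398401/233409) = -1672*(-233409/934398401) = 390259848/934398401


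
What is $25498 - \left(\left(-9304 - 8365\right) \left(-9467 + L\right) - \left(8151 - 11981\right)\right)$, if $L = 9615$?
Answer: $2636680$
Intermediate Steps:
$25498 - \left(\left(-9304 - 8365\right) \left(-9467 + L\right) - \left(8151 - 11981\right)\right) = 25498 - \left(\left(-9304 - 8365\right) \left(-9467 + 9615\right) - \left(8151 - 11981\right)\right) = 25498 - \left(\left(-17669\right) 148 - -3830\right) = 25498 - \left(-2615012 + 3830\right) = 25498 - -2611182 = 25498 + 2611182 = 2636680$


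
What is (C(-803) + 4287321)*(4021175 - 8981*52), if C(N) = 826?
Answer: 15240773405961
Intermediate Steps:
(C(-803) + 4287321)*(4021175 - 8981*52) = (826 + 4287321)*(4021175 - 8981*52) = 4288147*(4021175 - 467012) = 4288147*3554163 = 15240773405961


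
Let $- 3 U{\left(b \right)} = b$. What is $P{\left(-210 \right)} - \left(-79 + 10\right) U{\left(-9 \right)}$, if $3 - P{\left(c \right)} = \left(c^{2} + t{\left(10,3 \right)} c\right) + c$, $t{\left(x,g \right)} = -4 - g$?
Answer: $-45150$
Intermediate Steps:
$U{\left(b \right)} = - \frac{b}{3}$
$P{\left(c \right)} = 3 - c^{2} + 6 c$ ($P{\left(c \right)} = 3 - \left(\left(c^{2} + \left(-4 - 3\right) c\right) + c\right) = 3 - \left(\left(c^{2} - 7 c\right) + c\right) = 3 - \left(c^{2} - 6 c\right) = 3 - c^{2} + 6 c$)
$P{\left(-210 \right)} - \left(-79 + 10\right) U{\left(-9 \right)} = \left(3 - \left(-210\right)^{2} + 6 \left(-210\right)\right) - \left(-79 + 10\right) \left(\left(- \frac{1}{3}\right) \left(-9\right)\right) = \left(3 - 44100 - 1260\right) - \left(-69\right) 3 = \left(3 - 44100 - 1260\right) - -207 = -45357 + 207 = -45150$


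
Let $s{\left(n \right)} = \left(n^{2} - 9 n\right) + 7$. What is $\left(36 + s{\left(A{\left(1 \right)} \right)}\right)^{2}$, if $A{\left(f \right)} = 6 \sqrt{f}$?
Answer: $625$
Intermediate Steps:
$s{\left(n \right)} = 7 + n^{2} - 9 n$
$\left(36 + s{\left(A{\left(1 \right)} \right)}\right)^{2} = \left(36 + \left(7 + \left(6 \sqrt{1}\right)^{2} - 9 \cdot 6 \sqrt{1}\right)\right)^{2} = \left(36 + \left(7 + \left(6 \cdot 1\right)^{2} - 9 \cdot 6 \cdot 1\right)\right)^{2} = \left(36 + \left(7 + 6^{2} - 54\right)\right)^{2} = \left(36 + \left(7 + 36 - 54\right)\right)^{2} = \left(36 - 11\right)^{2} = 25^{2} = 625$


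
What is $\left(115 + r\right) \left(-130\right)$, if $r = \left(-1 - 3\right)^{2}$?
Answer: $-17030$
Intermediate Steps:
$r = 16$ ($r = \left(-4\right)^{2} = 16$)
$\left(115 + r\right) \left(-130\right) = \left(115 + 16\right) \left(-130\right) = 131 \left(-130\right) = -17030$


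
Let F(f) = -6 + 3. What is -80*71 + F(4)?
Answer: -5683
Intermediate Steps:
F(f) = -3
-80*71 + F(4) = -80*71 - 3 = -5680 - 3 = -5683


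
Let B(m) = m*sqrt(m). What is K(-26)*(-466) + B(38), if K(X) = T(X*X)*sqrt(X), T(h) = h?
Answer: 38*sqrt(38) - 315016*I*sqrt(26) ≈ 234.25 - 1.6063e+6*I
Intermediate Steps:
K(X) = X**(5/2) (K(X) = (X*X)*sqrt(X) = X**2*sqrt(X) = X**(5/2))
B(m) = m**(3/2)
K(-26)*(-466) + B(38) = (-26)**(5/2)*(-466) + 38**(3/2) = (676*I*sqrt(26))*(-466) + 38*sqrt(38) = -315016*I*sqrt(26) + 38*sqrt(38) = 38*sqrt(38) - 315016*I*sqrt(26)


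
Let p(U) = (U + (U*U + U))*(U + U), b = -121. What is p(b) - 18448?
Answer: -3503006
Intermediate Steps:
p(U) = 2*U*(U² + 2*U) (p(U) = (U + (U² + U))*(2*U) = (U + (U + U²))*(2*U) = (U² + 2*U)*(2*U) = 2*U*(U² + 2*U))
p(b) - 18448 = 2*(-121)²*(2 - 121) - 18448 = 2*14641*(-119) - 18448 = -3484558 - 18448 = -3503006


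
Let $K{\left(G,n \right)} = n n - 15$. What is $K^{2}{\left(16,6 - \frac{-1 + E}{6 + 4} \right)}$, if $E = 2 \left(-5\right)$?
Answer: $\frac{12538681}{10000} \approx 1253.9$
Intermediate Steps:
$E = -10$
$K{\left(G,n \right)} = -15 + n^{2}$ ($K{\left(G,n \right)} = n^{2} - 15 = -15 + n^{2}$)
$K^{2}{\left(16,6 - \frac{-1 + E}{6 + 4} \right)} = \left(-15 + \left(6 - \frac{-1 - 10}{6 + 4}\right)^{2}\right)^{2} = \left(-15 + \left(6 - - \frac{11}{10}\right)^{2}\right)^{2} = \left(-15 + \left(6 + \frac{11}{10}\right)^{2}\right)^{2} = \left(-15 + \left(\frac{71}{10}\right)^{2}\right)^{2} = \left(-15 + \frac{5041}{100}\right)^{2} = \left(\frac{3541}{100}\right)^{2} = \frac{12538681}{10000}$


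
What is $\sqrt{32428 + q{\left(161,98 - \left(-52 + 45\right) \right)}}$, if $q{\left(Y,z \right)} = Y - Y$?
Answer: $22 \sqrt{67} \approx 180.08$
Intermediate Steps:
$q{\left(Y,z \right)} = 0$
$\sqrt{32428 + q{\left(161,98 - \left(-52 + 45\right) \right)}} = \sqrt{32428 + 0} = \sqrt{32428} = 22 \sqrt{67}$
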